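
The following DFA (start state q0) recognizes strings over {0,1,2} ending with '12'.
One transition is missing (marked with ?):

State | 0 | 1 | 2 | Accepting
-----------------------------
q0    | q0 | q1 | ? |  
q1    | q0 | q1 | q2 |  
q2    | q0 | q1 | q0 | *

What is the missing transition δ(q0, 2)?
q0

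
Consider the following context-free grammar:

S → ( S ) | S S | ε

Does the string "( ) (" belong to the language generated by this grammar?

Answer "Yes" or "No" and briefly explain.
Each production adds parentheses only in matched pairs (S → ( S )) or none at all, so every derived string has equally many '(' and ')'. The string ( ) ( has two '(' and one ')', so it cannot be derived.

Final answer: No - no valid derivation exists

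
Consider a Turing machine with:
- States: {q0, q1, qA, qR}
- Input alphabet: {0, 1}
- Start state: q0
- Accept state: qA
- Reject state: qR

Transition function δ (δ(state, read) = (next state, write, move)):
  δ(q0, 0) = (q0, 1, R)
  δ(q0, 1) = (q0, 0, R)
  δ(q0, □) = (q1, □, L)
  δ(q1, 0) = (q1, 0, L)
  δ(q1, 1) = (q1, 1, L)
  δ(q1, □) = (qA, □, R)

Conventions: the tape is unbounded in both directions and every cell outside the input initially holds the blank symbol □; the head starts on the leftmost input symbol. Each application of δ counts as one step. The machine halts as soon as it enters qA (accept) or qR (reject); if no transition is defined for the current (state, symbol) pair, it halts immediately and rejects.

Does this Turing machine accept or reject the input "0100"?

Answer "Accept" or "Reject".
Step 0: [q0]0100 (head at position 0)
Step 1: δ(q0, 0) = (q0, 1, R)  ⊢  1[q0]100 (head at position 1)
Step 2: δ(q0, 1) = (q0, 0, R)  ⊢  10[q0]00 (head at position 2)
Step 3: δ(q0, 0) = (q0, 1, R)  ⊢  101[q0]0 (head at position 3)
Step 4: δ(q0, 0) = (q0, 1, R)  ⊢  1011[q0]□ (head at position 4)
Step 5: δ(q0, □) = (q1, □, L)  ⊢  101[q1]1□ (head at position 3)
Step 6: δ(q1, 1) = (q1, 1, L)  ⊢  10[q1]11□ (head at position 2)
Step 7: δ(q1, 1) = (q1, 1, L)  ⊢  1[q1]011□ (head at position 1)
Step 8: δ(q1, 0) = (q1, 0, L)  ⊢  [q1]1011□ (head at position 0)
Step 9: δ(q1, 1) = (q1, 1, L)  ⊢  [q1]□1011□ (head at position -1)
Step 10: δ(q1, □) = (qA, □, R)  ⊢  □[qA]1011□ (head at position 0)
The machine is in qA, so it halts and accepts.

Final answer: Accept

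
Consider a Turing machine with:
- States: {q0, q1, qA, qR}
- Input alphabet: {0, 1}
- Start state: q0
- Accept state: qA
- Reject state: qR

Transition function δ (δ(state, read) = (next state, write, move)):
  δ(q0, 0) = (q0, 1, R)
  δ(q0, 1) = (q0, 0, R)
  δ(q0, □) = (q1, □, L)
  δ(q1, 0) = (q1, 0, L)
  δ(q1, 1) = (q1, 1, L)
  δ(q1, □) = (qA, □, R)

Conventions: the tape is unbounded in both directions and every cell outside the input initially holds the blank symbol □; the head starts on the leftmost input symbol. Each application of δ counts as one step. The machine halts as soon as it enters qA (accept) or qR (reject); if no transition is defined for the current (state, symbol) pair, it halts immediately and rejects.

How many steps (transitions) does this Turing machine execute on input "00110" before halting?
Step 0: [q0]00110 (head at position 0)
Step 1: δ(q0, 0) = (q0, 1, R)  ⊢  1[q0]0110 (head at position 1)
Step 2: δ(q0, 0) = (q0, 1, R)  ⊢  11[q0]110 (head at position 2)
Step 3: δ(q0, 1) = (q0, 0, R)  ⊢  110[q0]10 (head at position 3)
Step 4: δ(q0, 1) = (q0, 0, R)  ⊢  1100[q0]0 (head at position 4)
Step 5: δ(q0, 0) = (q0, 1, R)  ⊢  11001[q0]□ (head at position 5)
Step 6: δ(q0, □) = (q1, □, L)  ⊢  1100[q1]1□ (head at position 4)
Step 7: δ(q1, 1) = (q1, 1, L)  ⊢  110[q1]01□ (head at position 3)
Step 8: δ(q1, 0) = (q1, 0, L)  ⊢  11[q1]001□ (head at position 2)
Step 9: δ(q1, 0) = (q1, 0, L)  ⊢  1[q1]1001□ (head at position 1)
Step 10: δ(q1, 1) = (q1, 1, L)  ⊢  [q1]11001□ (head at position 0)
Step 11: δ(q1, 1) = (q1, 1, L)  ⊢  [q1]□11001□ (head at position -1)
Step 12: δ(q1, □) = (qA, □, R)  ⊢  □[qA]11001□ (head at position 0)
The machine is in qA, so it halts and accepts.
Number of transitions executed: 12.

Final answer: 12 steps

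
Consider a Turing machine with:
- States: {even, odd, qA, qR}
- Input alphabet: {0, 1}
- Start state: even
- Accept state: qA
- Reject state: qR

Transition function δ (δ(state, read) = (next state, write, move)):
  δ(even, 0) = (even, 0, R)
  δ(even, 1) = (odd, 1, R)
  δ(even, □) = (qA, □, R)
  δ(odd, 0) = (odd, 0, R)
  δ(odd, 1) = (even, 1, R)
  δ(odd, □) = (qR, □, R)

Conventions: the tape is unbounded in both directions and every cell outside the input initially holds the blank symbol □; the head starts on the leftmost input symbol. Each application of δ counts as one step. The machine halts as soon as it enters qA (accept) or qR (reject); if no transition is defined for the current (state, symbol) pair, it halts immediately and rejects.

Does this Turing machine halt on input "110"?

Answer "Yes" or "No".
Step 0: [even]110 (head at position 0)
Step 1: δ(even, 1) = (odd, 1, R)  ⊢  1[odd]10 (head at position 1)
Step 2: δ(odd, 1) = (even, 1, R)  ⊢  11[even]0 (head at position 2)
Step 3: δ(even, 0) = (even, 0, R)  ⊢  110[even]□ (head at position 3)
Step 4: δ(even, □) = (qA, □, R)  ⊢  110□[qA]□ (head at position 4)
The machine is in qA, so it halts and accepts.
It halts after 4 steps.

Final answer: Yes - halts after 4 steps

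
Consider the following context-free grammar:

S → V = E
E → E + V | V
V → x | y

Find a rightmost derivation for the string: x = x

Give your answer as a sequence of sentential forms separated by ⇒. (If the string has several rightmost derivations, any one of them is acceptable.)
Start with S.
Step 1: the rightmost non-terminal is S; apply S → V = E:  V = E
Step 2: the rightmost non-terminal is E; apply E → V:  V = V
Step 3: the rightmost non-terminal is V; apply V → x:  V = x
Step 4: the rightmost non-terminal is V; apply V → x:  x = x

Final answer: S ⇒ V = E ⇒ V = V ⇒ V = x ⇒ x = x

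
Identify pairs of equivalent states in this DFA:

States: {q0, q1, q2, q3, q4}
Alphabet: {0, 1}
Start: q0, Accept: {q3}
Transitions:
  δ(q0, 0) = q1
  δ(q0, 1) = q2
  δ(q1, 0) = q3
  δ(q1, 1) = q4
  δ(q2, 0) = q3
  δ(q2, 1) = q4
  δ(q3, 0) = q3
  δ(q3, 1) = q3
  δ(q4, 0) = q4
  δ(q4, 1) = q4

Using the table-filling algorithm:
Round 0 – mark pairs where exactly one state is accepting: (q0,q3), (q1,q3), (q2,q3), (q3,q4)
Round 1 – newly marked: (q0,q1) [on 0: q1 vs q3, already marked]; (q0,q2) [on 0: q1 vs q3, already marked]; (q1,q4) [on 0: q3 vs q4, already marked]; (q2,q4) [on 0: q3 vs q4, already marked]
Round 2 – newly marked: (q0,q4) [on 0: q1 vs q4, already marked]
No further pairs can be marked.
(q1, q2) unmarked: δ(q1,0)=q3, δ(q2,0)=q3; δ(q1,1)=q4, δ(q2,1)=q4 → equivalent
Equivalent pairs: (q1, q2)

Final answer: Equivalent pairs: (q1, q2)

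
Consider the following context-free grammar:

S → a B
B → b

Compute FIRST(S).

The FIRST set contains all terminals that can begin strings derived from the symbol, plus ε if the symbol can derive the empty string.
S has the single production S → a B, whose right-hand side begins with the terminal a. So FIRST(S) = {a}.

Final answer: {a}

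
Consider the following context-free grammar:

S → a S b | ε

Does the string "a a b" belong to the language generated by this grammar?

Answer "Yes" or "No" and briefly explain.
Every derivation applies S → a S b some number n of times and then S → ε, producing a^n b^n with equally many a's and b's. The string a a b has two a's but only one b, so it cannot be derived.

Final answer: No - no valid derivation exists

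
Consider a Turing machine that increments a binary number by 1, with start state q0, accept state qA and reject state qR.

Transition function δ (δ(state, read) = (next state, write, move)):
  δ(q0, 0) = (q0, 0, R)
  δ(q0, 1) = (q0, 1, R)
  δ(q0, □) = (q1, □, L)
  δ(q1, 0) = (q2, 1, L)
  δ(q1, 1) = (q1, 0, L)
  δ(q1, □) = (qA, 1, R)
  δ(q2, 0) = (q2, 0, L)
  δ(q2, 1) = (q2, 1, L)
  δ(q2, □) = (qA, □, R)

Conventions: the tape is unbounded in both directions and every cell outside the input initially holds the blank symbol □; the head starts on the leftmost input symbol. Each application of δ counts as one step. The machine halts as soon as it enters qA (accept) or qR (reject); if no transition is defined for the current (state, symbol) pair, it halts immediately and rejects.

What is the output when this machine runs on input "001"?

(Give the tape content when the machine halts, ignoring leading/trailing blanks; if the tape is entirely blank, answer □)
Step 0: [q0]001 (head at position 0)
Step 1: δ(q0, 0) = (q0, 0, R)  ⊢  0[q0]01 (head at position 1)
Step 2: δ(q0, 0) = (q0, 0, R)  ⊢  00[q0]1 (head at position 2)
Step 3: δ(q0, 1) = (q0, 1, R)  ⊢  001[q0]□ (head at position 3)
Step 4: δ(q0, □) = (q1, □, L)  ⊢  00[q1]1□ (head at position 2)
Step 5: δ(q1, 1) = (q1, 0, L)  ⊢  0[q1]00□ (head at position 1)
Step 6: δ(q1, 0) = (q2, 1, L)  ⊢  [q2]010□ (head at position 0)
Step 7: δ(q2, 0) = (q2, 0, L)  ⊢  [q2]□010□ (head at position -1)
Step 8: δ(q2, □) = (qA, □, R)  ⊢  □[qA]010□ (head at position 0)
The machine is in qA, so it halts and accepts.
Tape content when halted (ignoring surrounding blanks): 010

Final answer: Output: 010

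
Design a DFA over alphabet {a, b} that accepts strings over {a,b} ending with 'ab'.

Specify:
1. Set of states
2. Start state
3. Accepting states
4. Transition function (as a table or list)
One valid DFA (any DFA recognizing the same language is acceptable):
States: {q0, q1, q2}
Start: q0
Accepting: {q2}
Transitions (accepting states marked with *):
State | a | b | Accepting
-------------------------
q0    | q1 | q0 |  
q1    | q1 | q2 |  
q2    | q1 | q0 | *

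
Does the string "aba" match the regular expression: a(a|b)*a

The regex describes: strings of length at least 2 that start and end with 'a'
Yes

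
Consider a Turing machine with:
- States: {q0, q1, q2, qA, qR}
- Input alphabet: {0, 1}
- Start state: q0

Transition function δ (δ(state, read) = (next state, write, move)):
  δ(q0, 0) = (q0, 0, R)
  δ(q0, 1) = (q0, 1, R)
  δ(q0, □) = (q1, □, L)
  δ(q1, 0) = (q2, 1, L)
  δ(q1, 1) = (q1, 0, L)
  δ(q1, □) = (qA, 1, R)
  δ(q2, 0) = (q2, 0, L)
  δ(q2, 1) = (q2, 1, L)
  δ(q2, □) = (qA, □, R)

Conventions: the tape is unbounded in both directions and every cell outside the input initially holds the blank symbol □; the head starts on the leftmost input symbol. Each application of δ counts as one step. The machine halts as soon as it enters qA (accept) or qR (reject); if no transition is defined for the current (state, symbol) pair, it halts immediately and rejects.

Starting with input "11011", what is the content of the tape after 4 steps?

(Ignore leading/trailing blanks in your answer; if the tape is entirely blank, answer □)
Step 0: [q0]11011 (head at position 0)
Step 1: δ(q0, 1) = (q0, 1, R)  ⊢  1[q0]1011 (head at position 1)
Step 2: δ(q0, 1) = (q0, 1, R)  ⊢  11[q0]011 (head at position 2)
Step 3: δ(q0, 0) = (q0, 0, R)  ⊢  110[q0]11 (head at position 3)
Step 4: δ(q0, 1) = (q0, 1, R)  ⊢  1101[q0]1 (head at position 4)
Tape after 4 steps (ignoring surrounding blanks): 11011

Final answer: Tape: 11011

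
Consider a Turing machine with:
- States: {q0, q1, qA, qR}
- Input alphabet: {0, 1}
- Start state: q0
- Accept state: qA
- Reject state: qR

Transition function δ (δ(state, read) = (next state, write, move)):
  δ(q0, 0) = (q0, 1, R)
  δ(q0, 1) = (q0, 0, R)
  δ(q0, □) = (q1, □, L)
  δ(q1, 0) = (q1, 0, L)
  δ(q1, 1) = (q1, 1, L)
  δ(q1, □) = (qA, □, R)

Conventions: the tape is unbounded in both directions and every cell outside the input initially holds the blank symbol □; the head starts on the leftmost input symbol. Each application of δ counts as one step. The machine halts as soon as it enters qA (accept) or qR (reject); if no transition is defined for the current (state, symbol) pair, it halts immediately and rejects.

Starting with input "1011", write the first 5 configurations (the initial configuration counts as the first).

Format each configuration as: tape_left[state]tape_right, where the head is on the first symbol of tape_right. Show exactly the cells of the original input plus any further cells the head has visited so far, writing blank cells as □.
Step 0: [q0]1011 (head at position 0)
Step 1: δ(q0, 1) = (q0, 0, R)  ⊢  0[q0]011 (head at position 1)
Step 2: δ(q0, 0) = (q0, 1, R)  ⊢  01[q0]11 (head at position 2)
Step 3: δ(q0, 1) = (q0, 0, R)  ⊢  010[q0]1 (head at position 3)
Step 4: δ(q0, 1) = (q0, 0, R)  ⊢  0100[q0]□ (head at position 4)

Final answer: [q0]1011 ⊢ 0[q0]011 ⊢ 01[q0]11 ⊢ 010[q0]1 ⊢ 0100[q0]□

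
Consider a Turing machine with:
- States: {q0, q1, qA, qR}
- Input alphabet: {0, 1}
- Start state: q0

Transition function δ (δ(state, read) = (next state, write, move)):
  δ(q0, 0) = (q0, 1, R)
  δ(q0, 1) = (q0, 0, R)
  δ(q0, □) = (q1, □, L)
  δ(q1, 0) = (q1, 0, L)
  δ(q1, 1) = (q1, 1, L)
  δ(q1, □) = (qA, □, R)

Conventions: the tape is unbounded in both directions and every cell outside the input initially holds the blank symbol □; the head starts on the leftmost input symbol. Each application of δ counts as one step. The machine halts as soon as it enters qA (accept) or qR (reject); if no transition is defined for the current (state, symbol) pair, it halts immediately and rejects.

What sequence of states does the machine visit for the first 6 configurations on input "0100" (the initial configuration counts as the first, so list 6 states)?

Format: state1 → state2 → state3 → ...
Step 0: [q0]0100 (head at position 0)
Step 1: δ(q0, 0) = (q0, 1, R)  ⊢  1[q0]100 (head at position 1)
Step 2: δ(q0, 1) = (q0, 0, R)  ⊢  10[q0]00 (head at position 2)
Step 3: δ(q0, 0) = (q0, 1, R)  ⊢  101[q0]0 (head at position 3)
Step 4: δ(q0, 0) = (q0, 1, R)  ⊢  1011[q0]□ (head at position 4)
Step 5: δ(q0, □) = (q1, □, L)  ⊢  101[q1]1□ (head at position 3)
Reading off the states of these 6 configurations: q0 → q0 → q0 → q0 → q0 → q1

Final answer: q0 → q0 → q0 → q0 → q0 → q1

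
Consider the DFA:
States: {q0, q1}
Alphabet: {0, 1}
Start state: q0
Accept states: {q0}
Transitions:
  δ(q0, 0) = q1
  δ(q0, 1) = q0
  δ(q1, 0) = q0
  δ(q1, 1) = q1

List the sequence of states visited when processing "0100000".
Starting at q0
Read '0': q0 -> q1
Read '1': q1 -> q1
Read '0': q1 -> q0
Read '0': q0 -> q1
Read '0': q1 -> q0
Read '0': q0 -> q1
Read '0': q1 -> q0

Final answer: q0 -> q1 -> q1 -> q0 -> q1 -> q0 -> q1 -> q0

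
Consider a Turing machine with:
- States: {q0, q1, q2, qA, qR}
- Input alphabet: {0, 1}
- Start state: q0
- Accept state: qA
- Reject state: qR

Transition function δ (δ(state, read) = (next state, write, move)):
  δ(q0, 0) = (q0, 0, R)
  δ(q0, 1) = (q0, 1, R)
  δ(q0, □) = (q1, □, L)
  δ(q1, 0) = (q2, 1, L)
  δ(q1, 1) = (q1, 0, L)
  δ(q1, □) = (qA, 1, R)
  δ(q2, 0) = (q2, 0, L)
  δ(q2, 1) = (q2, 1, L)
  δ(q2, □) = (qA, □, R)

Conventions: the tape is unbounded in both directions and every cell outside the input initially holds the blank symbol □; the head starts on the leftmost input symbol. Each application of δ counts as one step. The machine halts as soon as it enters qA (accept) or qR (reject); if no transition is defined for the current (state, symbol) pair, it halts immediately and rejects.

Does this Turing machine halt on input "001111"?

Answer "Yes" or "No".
Step 0: [q0]001111 (head at position 0)
Step 1: δ(q0, 0) = (q0, 0, R)  ⊢  0[q0]01111 (head at position 1)
Step 2: δ(q0, 0) = (q0, 0, R)  ⊢  00[q0]1111 (head at position 2)
Step 3: δ(q0, 1) = (q0, 1, R)  ⊢  001[q0]111 (head at position 3)
Step 4: δ(q0, 1) = (q0, 1, R)  ⊢  0011[q0]11 (head at position 4)
Step 5: δ(q0, 1) = (q0, 1, R)  ⊢  00111[q0]1 (head at position 5)
Step 6: δ(q0, 1) = (q0, 1, R)  ⊢  001111[q0]□ (head at position 6)
Step 7: δ(q0, □) = (q1, □, L)  ⊢  00111[q1]1□ (head at position 5)
Step 8: δ(q1, 1) = (q1, 0, L)  ⊢  0011[q1]10□ (head at position 4)
Step 9: δ(q1, 1) = (q1, 0, L)  ⊢  001[q1]100□ (head at position 3)
Step 10: δ(q1, 1) = (q1, 0, L)  ⊢  00[q1]1000□ (head at position 2)
Step 11: δ(q1, 1) = (q1, 0, L)  ⊢  0[q1]00000□ (head at position 1)
Step 12: δ(q1, 0) = (q2, 1, L)  ⊢  [q2]010000□ (head at position 0)
Step 13: δ(q2, 0) = (q2, 0, L)  ⊢  [q2]□010000□ (head at position -1)
Step 14: δ(q2, □) = (qA, □, R)  ⊢  □[qA]010000□ (head at position 0)
The machine is in qA, so it halts and accepts.
It halts after 14 steps.

Final answer: Yes - halts after 14 steps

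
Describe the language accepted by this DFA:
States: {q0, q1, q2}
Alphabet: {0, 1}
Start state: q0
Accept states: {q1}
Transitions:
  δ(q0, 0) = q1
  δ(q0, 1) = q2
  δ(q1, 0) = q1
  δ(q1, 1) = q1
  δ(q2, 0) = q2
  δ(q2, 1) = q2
Analyzing the DFA structure:
Start state: q0
Accept states: {q1}
Interpreting what each state remembers (checking against the transitions):
  q0: nothing has been read yet
  q1: the first symbol was 0
  q2: the first symbol was 1 (trap state)
  δ(q0, 0): in q0 (nothing has been read yet), after reading 0 we have: the first symbol was 0 → q1
  δ(q0, 1): in q0 (nothing has been read yet), after reading 1 we have: the first symbol was 1 (trap state) → q2
  δ(q1, 0): in q1 (the first symbol was 0), after reading 0 we have: the first symbol was 0 → q1
  δ(q1, 1): in q1 (the first symbol was 0), after reading 1 we have: the first symbol was 0 → q1
  δ(q2, 0): in q2 (the first symbol was 1 (trap state)), after reading 0 we have: the first symbol was 1 (trap state) → q2
  δ(q2, 1): in q2 (the first symbol was 1 (trap state)), after reading 1 we have: the first symbol was 1 (trap state) → q2
A string is accepted iff it ends in {q1}, i.e. the first symbol was 0.
Language: All binary strings starting with 0

Final answer: All binary strings starting with 0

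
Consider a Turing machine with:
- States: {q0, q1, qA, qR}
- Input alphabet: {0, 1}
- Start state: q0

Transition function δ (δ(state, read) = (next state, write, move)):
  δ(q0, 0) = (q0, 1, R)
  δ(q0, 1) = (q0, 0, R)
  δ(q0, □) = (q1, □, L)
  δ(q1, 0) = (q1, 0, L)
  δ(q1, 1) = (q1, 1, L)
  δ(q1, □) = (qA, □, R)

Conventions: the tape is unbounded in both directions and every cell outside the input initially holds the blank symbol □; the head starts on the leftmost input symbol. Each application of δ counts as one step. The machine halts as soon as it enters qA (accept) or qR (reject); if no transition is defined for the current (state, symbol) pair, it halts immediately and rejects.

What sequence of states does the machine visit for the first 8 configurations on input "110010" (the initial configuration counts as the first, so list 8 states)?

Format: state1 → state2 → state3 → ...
Step 0: [q0]110010 (head at position 0)
Step 1: δ(q0, 1) = (q0, 0, R)  ⊢  0[q0]10010 (head at position 1)
Step 2: δ(q0, 1) = (q0, 0, R)  ⊢  00[q0]0010 (head at position 2)
Step 3: δ(q0, 0) = (q0, 1, R)  ⊢  001[q0]010 (head at position 3)
Step 4: δ(q0, 0) = (q0, 1, R)  ⊢  0011[q0]10 (head at position 4)
Step 5: δ(q0, 1) = (q0, 0, R)  ⊢  00110[q0]0 (head at position 5)
Step 6: δ(q0, 0) = (q0, 1, R)  ⊢  001101[q0]□ (head at position 6)
Step 7: δ(q0, □) = (q1, □, L)  ⊢  00110[q1]1□ (head at position 5)
Reading off the states of these 8 configurations: q0 → q0 → q0 → q0 → q0 → q0 → q0 → q1

Final answer: q0 → q0 → q0 → q0 → q0 → q0 → q0 → q1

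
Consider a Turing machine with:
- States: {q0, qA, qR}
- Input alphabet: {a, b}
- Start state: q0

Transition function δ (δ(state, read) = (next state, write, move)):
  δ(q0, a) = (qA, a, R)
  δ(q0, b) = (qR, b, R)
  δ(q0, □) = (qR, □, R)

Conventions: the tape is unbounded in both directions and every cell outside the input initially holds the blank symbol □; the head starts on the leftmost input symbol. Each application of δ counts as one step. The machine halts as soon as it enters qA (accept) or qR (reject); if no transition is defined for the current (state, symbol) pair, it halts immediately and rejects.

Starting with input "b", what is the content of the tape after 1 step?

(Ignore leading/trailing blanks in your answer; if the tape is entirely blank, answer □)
Step 0: [q0]b (head at position 0)
Step 1: δ(q0, b) = (qR, b, R)  ⊢  b[qR]□ (head at position 1)
Tape after 1 step (ignoring surrounding blanks): b

Final answer: Tape: b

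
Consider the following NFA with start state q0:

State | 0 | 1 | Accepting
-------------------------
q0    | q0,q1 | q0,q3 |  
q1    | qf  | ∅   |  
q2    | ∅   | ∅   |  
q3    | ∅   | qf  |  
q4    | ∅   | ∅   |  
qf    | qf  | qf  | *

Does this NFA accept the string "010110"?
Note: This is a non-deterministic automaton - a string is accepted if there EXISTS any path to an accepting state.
Track the set of states the NFA could be in: start {q0}
Read '0': {q0} → {q0, q1}
Read '1': {q0, q1} → {q0, q3}
Read '0': {q0, q3} → {q0, q1}
Read '1': {q0, q1} → {q0, q3}
Read '1': {q0, q3} → {q0, q3, qf}
Read '0': {q0, q3, qf} → {q0, q1, qf}
Final set {q0, q1, qf} contains accepting state(s) {qf} → accepted.

Final answer: Yes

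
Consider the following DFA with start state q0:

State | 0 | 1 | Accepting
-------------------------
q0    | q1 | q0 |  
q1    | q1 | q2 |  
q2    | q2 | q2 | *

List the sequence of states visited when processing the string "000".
q0 → q1 → q1 → q1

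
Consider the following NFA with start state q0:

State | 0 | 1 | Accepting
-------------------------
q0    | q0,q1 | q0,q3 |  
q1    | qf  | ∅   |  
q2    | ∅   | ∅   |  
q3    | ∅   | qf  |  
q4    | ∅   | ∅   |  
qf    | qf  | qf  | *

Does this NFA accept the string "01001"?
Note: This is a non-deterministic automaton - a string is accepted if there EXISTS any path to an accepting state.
Track the set of states the NFA could be in: start {q0}
Read '0': {q0} → {q0, q1}
Read '1': {q0, q1} → {q0, q3}
Read '0': {q0, q3} → {q0, q1}
Read '0': {q0, q1} → {q0, q1, qf}
Read '1': {q0, q1, qf} → {q0, q3, qf}
Final set {q0, q3, qf} contains accepting state(s) {qf} → accepted.

Final answer: Yes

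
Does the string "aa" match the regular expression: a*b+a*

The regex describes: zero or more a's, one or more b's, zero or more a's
No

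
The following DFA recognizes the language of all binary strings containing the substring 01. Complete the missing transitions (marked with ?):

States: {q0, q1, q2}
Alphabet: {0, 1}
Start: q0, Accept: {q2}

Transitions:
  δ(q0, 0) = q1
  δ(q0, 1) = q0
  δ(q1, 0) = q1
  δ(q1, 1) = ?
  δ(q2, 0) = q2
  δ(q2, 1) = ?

What each state remembers (consistent with the given transitions and accept states):
  q0: 01 not seen yet and the last symbol was not 0
  q1: 01 not seen yet and the last symbol was 0
  q2: the substring 01 has already been seen
Filling in the missing entries:
  δ(q1, 1): in q1 (01 not seen yet and the last symbol was 0), after reading 1 we have: the substring 01 has already been seen → q2
  δ(q2, 1): in q2 (the substring 01 has already been seen), after reading 1 we have: the substring 01 has already been seen → q2

Final answer: δ(q1, 1) = q2; δ(q2, 1) = q2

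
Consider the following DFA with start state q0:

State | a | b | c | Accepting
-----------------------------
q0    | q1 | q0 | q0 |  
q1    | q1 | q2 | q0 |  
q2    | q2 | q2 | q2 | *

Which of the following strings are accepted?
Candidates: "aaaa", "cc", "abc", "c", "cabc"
"aaaa": q0 → q1 → q1 → q1 → q1; q1 is not accepting → rejected
"cc": q0 → q0 → q0; q0 is not accepting → rejected
"abc": q0 → q1 → q2 → q2; q2 is accepting → accepted
"c": q0 → q0; q0 is not accepting → rejected
"cabc": q0 → q0 → q1 → q2 → q2; q2 is accepting → accepted

Final answer: "abc", "cabc"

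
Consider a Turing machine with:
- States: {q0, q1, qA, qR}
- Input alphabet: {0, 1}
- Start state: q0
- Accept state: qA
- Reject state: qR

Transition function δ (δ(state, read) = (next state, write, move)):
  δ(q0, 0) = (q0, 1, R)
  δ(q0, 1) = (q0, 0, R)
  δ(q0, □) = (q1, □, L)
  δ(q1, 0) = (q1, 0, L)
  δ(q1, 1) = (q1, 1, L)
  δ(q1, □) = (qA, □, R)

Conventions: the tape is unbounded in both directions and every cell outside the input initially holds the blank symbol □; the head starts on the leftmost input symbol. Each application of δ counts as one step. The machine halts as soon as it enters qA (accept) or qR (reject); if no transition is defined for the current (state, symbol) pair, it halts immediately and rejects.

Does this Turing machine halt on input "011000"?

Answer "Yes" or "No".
Step 0: [q0]011000 (head at position 0)
Step 1: δ(q0, 0) = (q0, 1, R)  ⊢  1[q0]11000 (head at position 1)
Step 2: δ(q0, 1) = (q0, 0, R)  ⊢  10[q0]1000 (head at position 2)
Step 3: δ(q0, 1) = (q0, 0, R)  ⊢  100[q0]000 (head at position 3)
Step 4: δ(q0, 0) = (q0, 1, R)  ⊢  1001[q0]00 (head at position 4)
Step 5: δ(q0, 0) = (q0, 1, R)  ⊢  10011[q0]0 (head at position 5)
Step 6: δ(q0, 0) = (q0, 1, R)  ⊢  100111[q0]□ (head at position 6)
Step 7: δ(q0, □) = (q1, □, L)  ⊢  10011[q1]1□ (head at position 5)
Step 8: δ(q1, 1) = (q1, 1, L)  ⊢  1001[q1]11□ (head at position 4)
Step 9: δ(q1, 1) = (q1, 1, L)  ⊢  100[q1]111□ (head at position 3)
Step 10: δ(q1, 1) = (q1, 1, L)  ⊢  10[q1]0111□ (head at position 2)
Step 11: δ(q1, 0) = (q1, 0, L)  ⊢  1[q1]00111□ (head at position 1)
Step 12: δ(q1, 0) = (q1, 0, L)  ⊢  [q1]100111□ (head at position 0)
Step 13: δ(q1, 1) = (q1, 1, L)  ⊢  [q1]□100111□ (head at position -1)
Step 14: δ(q1, □) = (qA, □, R)  ⊢  □[qA]100111□ (head at position 0)
The machine is in qA, so it halts and accepts.
It halts after 14 steps.

Final answer: Yes - halts after 14 steps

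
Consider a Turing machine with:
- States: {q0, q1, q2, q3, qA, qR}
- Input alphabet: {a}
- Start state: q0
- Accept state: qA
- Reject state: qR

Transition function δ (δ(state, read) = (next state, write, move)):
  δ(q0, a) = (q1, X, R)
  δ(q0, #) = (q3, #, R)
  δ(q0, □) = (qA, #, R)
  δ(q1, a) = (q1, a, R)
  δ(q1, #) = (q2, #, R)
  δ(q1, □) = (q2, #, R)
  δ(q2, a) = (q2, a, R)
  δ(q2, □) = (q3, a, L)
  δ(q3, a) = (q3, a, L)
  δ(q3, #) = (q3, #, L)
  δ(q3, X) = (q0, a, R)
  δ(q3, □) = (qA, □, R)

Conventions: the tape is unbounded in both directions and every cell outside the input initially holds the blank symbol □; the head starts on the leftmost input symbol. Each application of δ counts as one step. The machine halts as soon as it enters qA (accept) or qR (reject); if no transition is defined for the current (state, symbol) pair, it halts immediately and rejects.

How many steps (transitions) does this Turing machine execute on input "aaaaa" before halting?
Trace (configuration after each step, as tape_left[state]tape_right with head position):
Step 0: [q0]aaaaa (head at position 0)
Step 1: X[q1]aaaa (head 1)
Step 2: Xa[q1]aaa (head 2)
Step 3: Xaa[q1]aa (head 3)
Step 4: Xaaa[q1]a (head 4)
Step 5: Xaaaa[q1]□ (head 5)
Step 6: Xaaaa#[q2]□ (head 6)
Step 7: Xaaaa[q3]#a (head 5)
Step 8: Xaaa[q3]a#a (head 4)
Step 9: Xaa[q3]aa#a (head 3)
Step 10: Xa[q3]aaa#a (head 2)
Step 11: X[q3]aaaa#a (head 1)
Step 12: [q3]Xaaaa#a (head 0)
Step 13: a[q0]aaaa#a (head 1)
Step 14: aX[q1]aaa#a (head 2)
Step 15: aXa[q1]aa#a (head 3)
Step 16: aXaa[q1]a#a (head 4)
Step 17: aXaaa[q1]#a (head 5)
Step 18: aXaaa#[q2]a (head 6)
Step 19: aXaaa#a[q2]□ (head 7)
Step 20: aXaaa#[q3]aa (head 6)
Step 21: aXaaa[q3]#aa (head 5)
Step 22: aXaa[q3]a#aa (head 4)
Step 23: aXa[q3]aa#aa (head 3)
Step 24: aX[q3]aaa#aa (head 2)
Step 25: a[q3]Xaaa#aa (head 1)
Step 26: aa[q0]aaa#aa (head 2)
Step 27: aaX[q1]aa#aa (head 3)
Step 28: aaXa[q1]a#aa (head 4)
Step 29: aaXaa[q1]#aa (head 5)
Step 30: aaXaa#[q2]aa (head 6)
Step 31: aaXaa#a[q2]a (head 7)
Step 32: aaXaa#aa[q2]□ (head 8)
Step 33: aaXaa#a[q3]aa (head 7)
Step 34: aaXaa#[q3]aaa (head 6)
Step 35: aaXaa[q3]#aaa (head 5)
Step 36: aaXa[q3]a#aaa (head 4)
Step 37: aaX[q3]aa#aaa (head 3)
Step 38: aa[q3]Xaa#aaa (head 2)
Step 39: aaa[q0]aa#aaa (head 3)
Step 40: aaaX[q1]a#aaa (head 4)
Step 41: aaaXa[q1]#aaa (head 5)
Step 42: aaaXa#[q2]aaa (head 6)
Step 43: aaaXa#a[q2]aa (head 7)
Step 44: aaaXa#aa[q2]a (head 8)
Step 45: aaaXa#aaa[q2]□ (head 9)
Step 46: aaaXa#aa[q3]aa (head 8)
Step 47: aaaXa#a[q3]aaa (head 7)
Step 48: aaaXa#[q3]aaaa (head 6)
Step 49: aaaXa[q3]#aaaa (head 5)
Step 50: aaaX[q3]a#aaaa (head 4)
Step 51: aaa[q3]Xa#aaaa (head 3)
Step 52: aaaa[q0]a#aaaa (head 4)
Step 53: aaaaX[q1]#aaaa (head 5)
Step 54: aaaaX#[q2]aaaa (head 6)
Step 55: aaaaX#a[q2]aaa (head 7)
Step 56: aaaaX#aa[q2]aa (head 8)
Step 57: aaaaX#aaa[q2]a (head 9)
Step 58: aaaaX#aaaa[q2]□ (head 10)
Step 59: aaaaX#aaa[q3]aa (head 9)
Step 60: aaaaX#aa[q3]aaa (head 8)
Step 61: aaaaX#a[q3]aaaa (head 7)
Step 62: aaaaX#[q3]aaaaa (head 6)
Step 63: aaaaX[q3]#aaaaa (head 5)
Step 64: aaaa[q3]X#aaaaa (head 4)
Step 65: aaaaa[q0]#aaaaa (head 5)
Step 66: aaaaa#[q3]aaaaa (head 6)
Step 67: aaaaa[q3]#aaaaa (head 5)
Step 68: aaaa[q3]a#aaaaa (head 4)
Step 69: aaa[q3]aa#aaaaa (head 3)
Step 70: aa[q3]aaa#aaaaa (head 2)
Step 71: a[q3]aaaa#aaaaa (head 1)
Step 72: [q3]aaaaa#aaaaa (head 0)
Step 73: [q3]□aaaaa#aaaaa (head -1)
Step 74: □[qA]aaaaa#aaaaa (head 0)
The machine is in qA, so it halts and accepts.
Number of transitions executed: 74.

Final answer: 74 steps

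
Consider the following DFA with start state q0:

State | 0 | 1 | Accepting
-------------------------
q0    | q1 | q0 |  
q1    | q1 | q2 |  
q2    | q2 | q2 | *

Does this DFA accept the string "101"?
Start in q0.
Read '1': q0 → q0
Read '0': q0 → q1
Read '1': q1 → q2
Final state q2 is accepting, so the string is accepted.

Final answer: Yes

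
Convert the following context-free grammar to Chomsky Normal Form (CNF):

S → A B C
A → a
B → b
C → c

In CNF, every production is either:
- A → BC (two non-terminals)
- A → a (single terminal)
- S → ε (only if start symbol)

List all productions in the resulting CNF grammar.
The grammar has no ε-productions or unit productions to eliminate.
A → a is already in CNF (single terminal) – keep it.
B → b is already in CNF (single terminal) – keep it.
C → c is already in CNF (single terminal) – keep it.
S → A B C has 3 symbols on the right: break it into binary productions S → A X0, X0 → B C.
Resulting CNF grammar (5 productions): A → a; B → b; C → c; S → A X0; X0 → B C

Final answer: A → a; B → b; C → c; S → A X0; X0 → B C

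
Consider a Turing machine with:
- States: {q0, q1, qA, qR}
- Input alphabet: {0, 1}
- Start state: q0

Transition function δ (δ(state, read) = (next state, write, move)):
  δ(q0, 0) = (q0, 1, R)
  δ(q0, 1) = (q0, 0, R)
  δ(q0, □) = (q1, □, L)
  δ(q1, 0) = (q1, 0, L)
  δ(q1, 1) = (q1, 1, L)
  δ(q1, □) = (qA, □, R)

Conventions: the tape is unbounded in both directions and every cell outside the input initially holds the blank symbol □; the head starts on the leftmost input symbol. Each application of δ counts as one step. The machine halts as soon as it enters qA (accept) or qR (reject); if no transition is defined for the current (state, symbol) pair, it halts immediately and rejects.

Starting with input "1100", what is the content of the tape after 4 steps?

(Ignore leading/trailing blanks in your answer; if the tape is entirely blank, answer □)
Step 0: [q0]1100 (head at position 0)
Step 1: δ(q0, 1) = (q0, 0, R)  ⊢  0[q0]100 (head at position 1)
Step 2: δ(q0, 1) = (q0, 0, R)  ⊢  00[q0]00 (head at position 2)
Step 3: δ(q0, 0) = (q0, 1, R)  ⊢  001[q0]0 (head at position 3)
Step 4: δ(q0, 0) = (q0, 1, R)  ⊢  0011[q0]□ (head at position 4)
Tape after 4 steps (ignoring surrounding blanks): 0011

Final answer: Tape: 0011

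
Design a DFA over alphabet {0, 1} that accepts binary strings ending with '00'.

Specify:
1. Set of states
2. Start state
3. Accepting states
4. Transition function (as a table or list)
One valid DFA (any DFA recognizing the same language is acceptable):
States: {q0, q1, q2}
Start: q0
Accepting: {q2}
Transitions (accepting states marked with *):
State | 0 | 1 | Accepting
-------------------------
q0    | q1 | q0 |  
q1    | q2 | q0 |  
q2    | q2 | q0 | *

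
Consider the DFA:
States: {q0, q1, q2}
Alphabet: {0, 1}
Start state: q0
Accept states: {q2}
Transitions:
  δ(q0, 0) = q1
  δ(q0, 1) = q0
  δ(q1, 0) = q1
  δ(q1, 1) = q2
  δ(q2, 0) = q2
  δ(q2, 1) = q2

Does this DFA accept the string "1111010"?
Processing string "1111010":
  q0 --1--> q0
  q0 --1--> q0
  q0 --1--> q0
  q0 --1--> q0
  q0 --0--> q1
  q1 --1--> q2
  q2 --0--> q2
Final state: q2
Accept states: {q2}
q2 is an accept state, so the string is accepted.

Final answer: Yes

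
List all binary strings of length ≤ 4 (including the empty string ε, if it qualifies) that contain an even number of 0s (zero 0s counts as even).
Checking every binary string of length 0 to 4:
  Length 0: accepted: ε | rejected: (none)
  Length 1: accepted: 1 | rejected: 0
  Length 2: accepted: 00, 11 | rejected: 01, 10
  Length 3: accepted: 001, 010, 100, 111 | rejected: 000, 011, 101, 110
  Length 4: accepted: 0000, 0011, 0101, 0110, 1001, 1010, 1100, 1111 | rejected: 0001, 0010, 0100, 0111, 1000, 1011, 1101, 1110
Total: 16 string(s).

Final answer: ε, 1, 00, 11, 001, 010, 100, 111, 0000, 0011, 0101, 0110, 1001, 1010, 1100, 1111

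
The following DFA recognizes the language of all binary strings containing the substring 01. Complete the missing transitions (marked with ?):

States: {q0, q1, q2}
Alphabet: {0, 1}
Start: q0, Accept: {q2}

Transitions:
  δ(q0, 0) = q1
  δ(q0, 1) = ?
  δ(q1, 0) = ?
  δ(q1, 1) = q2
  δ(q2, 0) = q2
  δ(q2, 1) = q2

What each state remembers (consistent with the given transitions and accept states):
  q0: 01 not seen yet and the last symbol was not 0
  q1: 01 not seen yet and the last symbol was 0
  q2: the substring 01 has already been seen
Filling in the missing entries:
  δ(q0, 1): in q0 (01 not seen yet and the last symbol was not 0), after reading 1 we have: 01 not seen yet and the last symbol was not 0 → q0
  δ(q1, 0): in q1 (01 not seen yet and the last symbol was 0), after reading 0 we have: 01 not seen yet and the last symbol was 0 → q1

Final answer: δ(q0, 1) = q0; δ(q1, 0) = q1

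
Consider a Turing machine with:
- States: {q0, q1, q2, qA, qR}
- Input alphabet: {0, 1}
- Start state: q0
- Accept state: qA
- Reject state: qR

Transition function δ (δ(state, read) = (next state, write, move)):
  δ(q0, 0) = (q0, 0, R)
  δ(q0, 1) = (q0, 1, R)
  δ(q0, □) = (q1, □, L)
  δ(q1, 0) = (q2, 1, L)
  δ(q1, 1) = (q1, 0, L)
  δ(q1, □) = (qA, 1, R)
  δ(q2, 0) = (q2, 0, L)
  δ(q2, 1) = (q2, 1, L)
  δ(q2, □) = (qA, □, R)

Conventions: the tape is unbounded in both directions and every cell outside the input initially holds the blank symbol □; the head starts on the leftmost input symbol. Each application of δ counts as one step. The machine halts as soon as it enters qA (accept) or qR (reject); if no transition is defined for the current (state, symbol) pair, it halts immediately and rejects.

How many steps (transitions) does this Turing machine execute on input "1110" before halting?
Step 0: [q0]1110 (head at position 0)
Step 1: δ(q0, 1) = (q0, 1, R)  ⊢  1[q0]110 (head at position 1)
Step 2: δ(q0, 1) = (q0, 1, R)  ⊢  11[q0]10 (head at position 2)
Step 3: δ(q0, 1) = (q0, 1, R)  ⊢  111[q0]0 (head at position 3)
Step 4: δ(q0, 0) = (q0, 0, R)  ⊢  1110[q0]□ (head at position 4)
Step 5: δ(q0, □) = (q1, □, L)  ⊢  111[q1]0□ (head at position 3)
Step 6: δ(q1, 0) = (q2, 1, L)  ⊢  11[q2]11□ (head at position 2)
Step 7: δ(q2, 1) = (q2, 1, L)  ⊢  1[q2]111□ (head at position 1)
Step 8: δ(q2, 1) = (q2, 1, L)  ⊢  [q2]1111□ (head at position 0)
Step 9: δ(q2, 1) = (q2, 1, L)  ⊢  [q2]□1111□ (head at position -1)
Step 10: δ(q2, □) = (qA, □, R)  ⊢  □[qA]1111□ (head at position 0)
The machine is in qA, so it halts and accepts.
Number of transitions executed: 10.

Final answer: 10 steps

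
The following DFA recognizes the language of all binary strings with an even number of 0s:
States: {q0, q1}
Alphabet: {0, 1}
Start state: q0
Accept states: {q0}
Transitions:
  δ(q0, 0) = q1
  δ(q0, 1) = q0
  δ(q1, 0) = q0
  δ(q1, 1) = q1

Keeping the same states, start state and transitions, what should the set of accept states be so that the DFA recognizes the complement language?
The DFA is complete (every state has a transition on every symbol), so the complement
is recognized by the same DFA with accepting and non-accepting states swapped.
Original accept states: {q0}
Complement accept states = All states - Original accept states
= {q0, q1} - {q0}
= {q1}
Complement language: strings with an ODD number of 0s

Final answer: {q1}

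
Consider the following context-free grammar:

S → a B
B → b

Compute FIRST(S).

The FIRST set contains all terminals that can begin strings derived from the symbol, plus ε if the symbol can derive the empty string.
S has the single production S → a B, whose right-hand side begins with the terminal a. So FIRST(S) = {a}.

Final answer: {a}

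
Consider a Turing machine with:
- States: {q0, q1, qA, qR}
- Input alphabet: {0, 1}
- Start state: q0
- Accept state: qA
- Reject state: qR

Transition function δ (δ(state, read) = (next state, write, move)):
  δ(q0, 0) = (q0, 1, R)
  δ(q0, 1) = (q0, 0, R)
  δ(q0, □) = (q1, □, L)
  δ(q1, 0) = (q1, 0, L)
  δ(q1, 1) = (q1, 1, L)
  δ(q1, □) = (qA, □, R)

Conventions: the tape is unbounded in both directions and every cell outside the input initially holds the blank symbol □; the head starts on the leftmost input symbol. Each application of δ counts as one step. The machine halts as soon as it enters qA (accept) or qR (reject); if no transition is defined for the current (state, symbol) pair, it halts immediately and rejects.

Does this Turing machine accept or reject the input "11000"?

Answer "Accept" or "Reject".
Step 0: [q0]11000 (head at position 0)
Step 1: δ(q0, 1) = (q0, 0, R)  ⊢  0[q0]1000 (head at position 1)
Step 2: δ(q0, 1) = (q0, 0, R)  ⊢  00[q0]000 (head at position 2)
Step 3: δ(q0, 0) = (q0, 1, R)  ⊢  001[q0]00 (head at position 3)
Step 4: δ(q0, 0) = (q0, 1, R)  ⊢  0011[q0]0 (head at position 4)
Step 5: δ(q0, 0) = (q0, 1, R)  ⊢  00111[q0]□ (head at position 5)
Step 6: δ(q0, □) = (q1, □, L)  ⊢  0011[q1]1□ (head at position 4)
Step 7: δ(q1, 1) = (q1, 1, L)  ⊢  001[q1]11□ (head at position 3)
Step 8: δ(q1, 1) = (q1, 1, L)  ⊢  00[q1]111□ (head at position 2)
Step 9: δ(q1, 1) = (q1, 1, L)  ⊢  0[q1]0111□ (head at position 1)
Step 10: δ(q1, 0) = (q1, 0, L)  ⊢  [q1]00111□ (head at position 0)
Step 11: δ(q1, 0) = (q1, 0, L)  ⊢  [q1]□00111□ (head at position -1)
Step 12: δ(q1, □) = (qA, □, R)  ⊢  □[qA]00111□ (head at position 0)
The machine is in qA, so it halts and accepts.

Final answer: Accept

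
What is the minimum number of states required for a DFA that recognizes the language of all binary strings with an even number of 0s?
Language: binary strings with an even number of 0s
Lower bound (Myhill–Nerode): the prefixes ε, 0 are pairwise distinguishable:
  ε vs 0: suffix ε distinguishes them (ε has zero 0s (accepted), 0 has one 0 (rejected))
So any DFA needs at least 2 states.
Upper bound: a DFA with 2 states exists (one state per class above).
Minimum states: 2

Final answer: 2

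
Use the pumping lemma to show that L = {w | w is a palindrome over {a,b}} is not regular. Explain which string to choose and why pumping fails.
Language: L = {w | w is a palindrome over {a,b}} (strings that read the same forwards and backwards)
Step 1: Assume for contradiction that L is regular, with pumping length p.
Step 2: Choose s = a^p b a^p. Then s ∈ L (it reads the same forwards and backwards) and |s| ≥ p.
Step 3: Consider any decomposition s = xyz with |xy| ≤ p and |y| > 0. Since |xy| ≤ p and the first p symbols of s are all a's, y = a^k for some k with 1 ≤ k ≤ p.
Step 4: Pumping up (i = 2): xy²z = a^(p+k) b a^p. Its reverse is a^p b a^(p+k) ≠ a^(p+k) b a^p (the single b is no longer in the middle), so xy²z is not a palindrome and xy²z ∉ L.
This contradicts the pumping lemma, so L is not regular.

Final answer: Choose s = a^p b a^p. Since |xy| ≤ p, y = a^k with k ≥ 1. Then xy²z = a^(p+k) b a^p is not a palindrome, so ∉ L.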